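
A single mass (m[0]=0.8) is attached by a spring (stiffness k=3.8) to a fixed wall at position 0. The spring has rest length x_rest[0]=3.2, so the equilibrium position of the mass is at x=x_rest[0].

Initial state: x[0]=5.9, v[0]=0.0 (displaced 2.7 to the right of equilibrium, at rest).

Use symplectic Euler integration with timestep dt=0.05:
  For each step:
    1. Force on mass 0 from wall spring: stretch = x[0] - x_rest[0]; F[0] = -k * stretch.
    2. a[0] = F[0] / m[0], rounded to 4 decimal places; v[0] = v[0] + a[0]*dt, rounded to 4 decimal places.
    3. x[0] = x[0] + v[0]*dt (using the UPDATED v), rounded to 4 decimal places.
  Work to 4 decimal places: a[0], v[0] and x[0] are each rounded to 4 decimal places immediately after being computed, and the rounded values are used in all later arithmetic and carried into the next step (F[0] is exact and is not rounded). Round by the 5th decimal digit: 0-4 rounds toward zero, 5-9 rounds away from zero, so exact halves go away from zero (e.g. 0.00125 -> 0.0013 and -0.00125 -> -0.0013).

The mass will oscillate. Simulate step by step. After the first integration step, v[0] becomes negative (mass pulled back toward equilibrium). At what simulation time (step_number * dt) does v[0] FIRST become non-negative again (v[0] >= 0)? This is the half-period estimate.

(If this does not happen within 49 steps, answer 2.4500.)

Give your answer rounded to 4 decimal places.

Step 0: x=[5.9000] v=[0.0000]
Step 1: x=[5.8679] v=[-0.6413]
Step 2: x=[5.8042] v=[-1.2749]
Step 3: x=[5.7095] v=[-1.8934]
Step 4: x=[5.5850] v=[-2.4894]
Step 5: x=[5.4322] v=[-3.0558]
Step 6: x=[5.2529] v=[-3.5860]
Step 7: x=[5.0492] v=[-4.0736]
Step 8: x=[4.8236] v=[-4.5128]
Step 9: x=[4.5787] v=[-4.8984]
Step 10: x=[4.3174] v=[-5.2258]
Step 11: x=[4.0428] v=[-5.4912]
Step 12: x=[3.7582] v=[-5.6914]
Step 13: x=[3.4670] v=[-5.8240]
Step 14: x=[3.1726] v=[-5.8874]
Step 15: x=[2.8786] v=[-5.8809]
Step 16: x=[2.5884] v=[-5.8046]
Step 17: x=[2.3054] v=[-5.6593]
Step 18: x=[2.0331] v=[-5.4468]
Step 19: x=[1.7746] v=[-5.1697]
Step 20: x=[1.5330] v=[-4.8312]
Step 21: x=[1.3112] v=[-4.4353]
Step 22: x=[1.1119] v=[-3.9867]
Step 23: x=[0.9374] v=[-3.4908]
Step 24: x=[0.7897] v=[-2.9534]
Step 25: x=[0.6707] v=[-2.3810]
Step 26: x=[0.5817] v=[-1.7803]
Step 27: x=[0.5238] v=[-1.1585]
Step 28: x=[0.4977] v=[-0.5229]
Step 29: x=[0.5036] v=[0.1189]
First v>=0 after going negative at step 29, time=1.4500

Answer: 1.4500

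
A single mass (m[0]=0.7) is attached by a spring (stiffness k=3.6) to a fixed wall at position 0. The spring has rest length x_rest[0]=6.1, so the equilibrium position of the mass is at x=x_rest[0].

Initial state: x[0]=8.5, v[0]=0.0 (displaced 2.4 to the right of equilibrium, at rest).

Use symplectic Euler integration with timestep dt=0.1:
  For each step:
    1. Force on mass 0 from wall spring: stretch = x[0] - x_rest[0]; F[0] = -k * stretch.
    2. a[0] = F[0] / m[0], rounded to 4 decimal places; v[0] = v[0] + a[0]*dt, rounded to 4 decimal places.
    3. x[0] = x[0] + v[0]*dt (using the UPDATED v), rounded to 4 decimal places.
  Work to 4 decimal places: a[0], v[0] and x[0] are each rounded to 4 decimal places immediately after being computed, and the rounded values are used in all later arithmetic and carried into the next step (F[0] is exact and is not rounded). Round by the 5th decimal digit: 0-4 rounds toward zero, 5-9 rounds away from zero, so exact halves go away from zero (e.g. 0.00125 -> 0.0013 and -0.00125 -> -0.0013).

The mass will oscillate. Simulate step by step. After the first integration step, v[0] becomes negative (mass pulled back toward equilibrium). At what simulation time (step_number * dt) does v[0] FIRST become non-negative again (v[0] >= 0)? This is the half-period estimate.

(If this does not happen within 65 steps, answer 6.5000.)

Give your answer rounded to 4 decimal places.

Step 0: x=[8.5000] v=[0.0000]
Step 1: x=[8.3766] v=[-1.2343]
Step 2: x=[8.1361] v=[-2.4051]
Step 3: x=[7.7909] v=[-3.4522]
Step 4: x=[7.3587] v=[-4.3218]
Step 5: x=[6.8618] v=[-4.9691]
Step 6: x=[6.3257] v=[-5.3609]
Step 7: x=[5.7780] v=[-5.4770]
Step 8: x=[5.2469] v=[-5.3114]
Step 9: x=[4.7596] v=[-4.8727]
Step 10: x=[4.3413] v=[-4.1834]
Step 11: x=[4.0134] v=[-3.2789]
Step 12: x=[3.7928] v=[-2.2058]
Step 13: x=[3.6909] v=[-1.0192]
Step 14: x=[3.7129] v=[0.2198]
First v>=0 after going negative at step 14, time=1.4000

Answer: 1.4000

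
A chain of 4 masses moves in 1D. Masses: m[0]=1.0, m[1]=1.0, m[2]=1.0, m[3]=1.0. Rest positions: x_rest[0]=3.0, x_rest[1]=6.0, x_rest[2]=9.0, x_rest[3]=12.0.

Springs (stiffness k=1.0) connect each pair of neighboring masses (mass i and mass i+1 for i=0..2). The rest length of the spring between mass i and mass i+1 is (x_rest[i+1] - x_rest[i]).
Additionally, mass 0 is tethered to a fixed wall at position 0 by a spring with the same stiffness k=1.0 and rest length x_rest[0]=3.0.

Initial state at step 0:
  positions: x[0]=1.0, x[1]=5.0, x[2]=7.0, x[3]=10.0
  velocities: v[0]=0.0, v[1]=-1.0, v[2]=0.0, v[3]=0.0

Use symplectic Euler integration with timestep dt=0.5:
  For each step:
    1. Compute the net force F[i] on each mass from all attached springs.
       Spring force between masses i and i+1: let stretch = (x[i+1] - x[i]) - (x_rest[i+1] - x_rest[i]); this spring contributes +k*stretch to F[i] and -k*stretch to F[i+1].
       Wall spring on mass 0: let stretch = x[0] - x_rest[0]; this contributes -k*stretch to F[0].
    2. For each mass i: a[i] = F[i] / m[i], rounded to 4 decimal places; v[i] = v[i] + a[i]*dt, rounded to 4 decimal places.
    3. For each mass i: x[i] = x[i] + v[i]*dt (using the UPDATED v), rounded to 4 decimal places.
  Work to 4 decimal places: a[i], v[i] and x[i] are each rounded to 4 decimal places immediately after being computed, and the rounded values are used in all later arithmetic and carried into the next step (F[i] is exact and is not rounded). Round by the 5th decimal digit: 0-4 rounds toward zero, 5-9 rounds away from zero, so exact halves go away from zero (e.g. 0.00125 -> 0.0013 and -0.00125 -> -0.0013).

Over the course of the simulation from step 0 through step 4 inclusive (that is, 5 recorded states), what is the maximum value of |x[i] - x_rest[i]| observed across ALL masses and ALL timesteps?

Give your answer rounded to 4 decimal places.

Step 0: x=[1.0000 5.0000 7.0000 10.0000] v=[0.0000 -1.0000 0.0000 0.0000]
Step 1: x=[1.7500 4.0000 7.2500 10.0000] v=[1.5000 -2.0000 0.5000 0.0000]
Step 2: x=[2.6250 3.2500 7.3750 10.0625] v=[1.7500 -1.5000 0.2500 0.1250]
Step 3: x=[3.0000 3.3750 7.1406 10.2032] v=[0.7500 0.2500 -0.4688 0.2813]
Step 4: x=[2.7188 4.3477 6.7305 10.3282] v=[-0.5625 1.9453 -0.8203 0.2500]
Max displacement = 2.7500

Answer: 2.7500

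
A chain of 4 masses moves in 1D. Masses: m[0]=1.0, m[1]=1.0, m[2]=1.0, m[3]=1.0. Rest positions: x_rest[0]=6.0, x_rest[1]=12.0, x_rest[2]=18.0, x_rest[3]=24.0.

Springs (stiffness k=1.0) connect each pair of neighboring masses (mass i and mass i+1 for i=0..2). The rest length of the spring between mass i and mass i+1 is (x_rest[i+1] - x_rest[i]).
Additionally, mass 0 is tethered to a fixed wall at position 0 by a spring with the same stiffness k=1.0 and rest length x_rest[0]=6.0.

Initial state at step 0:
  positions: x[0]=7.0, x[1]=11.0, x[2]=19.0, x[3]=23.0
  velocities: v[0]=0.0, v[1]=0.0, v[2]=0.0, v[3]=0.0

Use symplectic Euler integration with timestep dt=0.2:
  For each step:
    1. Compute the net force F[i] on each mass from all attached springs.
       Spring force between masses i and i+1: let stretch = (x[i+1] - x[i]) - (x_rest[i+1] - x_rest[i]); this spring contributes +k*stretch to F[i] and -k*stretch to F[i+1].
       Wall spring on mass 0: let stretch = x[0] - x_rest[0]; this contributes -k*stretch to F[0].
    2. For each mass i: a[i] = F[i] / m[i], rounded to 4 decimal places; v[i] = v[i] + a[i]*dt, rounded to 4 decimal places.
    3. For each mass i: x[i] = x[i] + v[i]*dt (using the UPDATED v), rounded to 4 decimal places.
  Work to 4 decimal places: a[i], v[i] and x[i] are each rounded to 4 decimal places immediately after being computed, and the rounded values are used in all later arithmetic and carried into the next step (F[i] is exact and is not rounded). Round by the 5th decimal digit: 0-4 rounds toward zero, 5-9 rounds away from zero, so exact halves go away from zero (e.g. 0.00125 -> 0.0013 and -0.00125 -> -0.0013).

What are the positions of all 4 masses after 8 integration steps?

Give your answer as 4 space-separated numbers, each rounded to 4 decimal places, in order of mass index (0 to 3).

Step 0: x=[7.0000 11.0000 19.0000 23.0000] v=[0.0000 0.0000 0.0000 0.0000]
Step 1: x=[6.8800 11.1600 18.8400 23.0800] v=[-0.6000 0.8000 -0.8000 0.4000]
Step 2: x=[6.6560 11.4560 18.5424 23.2304] v=[-1.1200 1.4800 -1.4880 0.7520]
Step 3: x=[6.3578 11.8435 18.1489 23.4333] v=[-1.4912 1.9373 -1.9677 1.0144]
Step 4: x=[6.0247 12.2637 17.7145 23.6648] v=[-1.6656 2.1012 -2.1719 1.1575]
Step 5: x=[5.7002 12.6524 17.3001 23.8983] v=[-1.6227 1.9436 -2.0720 1.1674]
Step 6: x=[5.4257 12.9489 16.9637 24.1079] v=[-1.3723 1.4827 -1.6819 1.0478]
Step 7: x=[5.2351 13.1051 16.7525 24.2717] v=[-0.9528 0.7810 -1.0560 0.8190]
Step 8: x=[5.1499 13.0924 16.6962 24.3747] v=[-0.4258 -0.0635 -0.2816 0.5152]

Answer: 5.1499 13.0924 16.6962 24.3747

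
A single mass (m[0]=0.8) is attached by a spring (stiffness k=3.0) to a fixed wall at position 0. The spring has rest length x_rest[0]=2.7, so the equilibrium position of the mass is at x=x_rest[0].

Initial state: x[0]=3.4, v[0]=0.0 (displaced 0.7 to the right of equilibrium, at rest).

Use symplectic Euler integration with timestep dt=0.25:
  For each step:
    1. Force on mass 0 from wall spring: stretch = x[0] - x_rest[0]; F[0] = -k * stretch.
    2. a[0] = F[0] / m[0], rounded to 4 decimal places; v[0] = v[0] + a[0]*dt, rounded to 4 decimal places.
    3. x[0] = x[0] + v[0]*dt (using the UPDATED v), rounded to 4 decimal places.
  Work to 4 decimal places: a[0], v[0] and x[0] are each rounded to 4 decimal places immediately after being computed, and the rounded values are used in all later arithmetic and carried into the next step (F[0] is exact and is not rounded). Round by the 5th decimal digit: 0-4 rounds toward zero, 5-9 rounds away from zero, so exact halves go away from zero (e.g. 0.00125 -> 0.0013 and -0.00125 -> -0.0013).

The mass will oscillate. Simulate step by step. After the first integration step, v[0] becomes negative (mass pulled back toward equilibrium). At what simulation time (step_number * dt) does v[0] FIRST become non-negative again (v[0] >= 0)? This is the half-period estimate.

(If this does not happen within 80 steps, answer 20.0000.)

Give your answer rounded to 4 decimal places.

Step 0: x=[3.4000] v=[0.0000]
Step 1: x=[3.2359] v=[-0.6563]
Step 2: x=[2.9462] v=[-1.1587]
Step 3: x=[2.5988] v=[-1.3895]
Step 4: x=[2.2752] v=[-1.2946]
Step 5: x=[2.0511] v=[-0.8964]
Step 6: x=[1.9791] v=[-0.2881]
Step 7: x=[2.0761] v=[0.3878]
First v>=0 after going negative at step 7, time=1.7500

Answer: 1.7500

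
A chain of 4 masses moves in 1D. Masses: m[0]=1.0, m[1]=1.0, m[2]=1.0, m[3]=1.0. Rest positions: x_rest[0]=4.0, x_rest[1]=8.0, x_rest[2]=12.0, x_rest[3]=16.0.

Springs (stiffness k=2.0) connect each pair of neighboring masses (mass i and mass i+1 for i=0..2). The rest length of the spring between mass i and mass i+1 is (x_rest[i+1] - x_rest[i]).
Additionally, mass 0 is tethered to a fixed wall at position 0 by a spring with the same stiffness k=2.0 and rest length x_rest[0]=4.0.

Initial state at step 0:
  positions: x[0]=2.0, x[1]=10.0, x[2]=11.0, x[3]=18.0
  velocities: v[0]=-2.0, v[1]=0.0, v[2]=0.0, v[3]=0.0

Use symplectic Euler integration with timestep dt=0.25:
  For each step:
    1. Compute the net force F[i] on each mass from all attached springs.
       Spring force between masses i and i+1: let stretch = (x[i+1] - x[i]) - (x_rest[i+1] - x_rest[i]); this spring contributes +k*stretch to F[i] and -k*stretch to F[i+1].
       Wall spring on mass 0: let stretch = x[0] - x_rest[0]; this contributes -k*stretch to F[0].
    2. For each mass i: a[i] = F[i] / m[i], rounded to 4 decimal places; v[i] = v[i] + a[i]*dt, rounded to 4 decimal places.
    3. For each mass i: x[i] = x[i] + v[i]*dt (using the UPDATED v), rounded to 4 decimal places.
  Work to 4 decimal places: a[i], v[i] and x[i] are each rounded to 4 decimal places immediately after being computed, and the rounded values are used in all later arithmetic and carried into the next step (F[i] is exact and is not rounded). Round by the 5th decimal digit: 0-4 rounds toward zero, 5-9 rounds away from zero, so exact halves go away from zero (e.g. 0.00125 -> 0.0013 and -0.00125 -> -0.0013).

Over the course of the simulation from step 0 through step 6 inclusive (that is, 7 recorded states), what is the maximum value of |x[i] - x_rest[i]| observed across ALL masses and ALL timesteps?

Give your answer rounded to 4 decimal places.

Answer: 2.3140

Derivation:
Step 0: x=[2.0000 10.0000 11.0000 18.0000] v=[-2.0000 0.0000 0.0000 0.0000]
Step 1: x=[2.2500 9.1250 11.7500 17.6250] v=[1.0000 -3.5000 3.0000 -1.5000]
Step 2: x=[3.0781 7.7188 12.9063 17.0156] v=[3.3125 -5.6250 4.6250 -2.4375]
Step 3: x=[4.1016 6.3809 13.9278 16.3926] v=[4.0938 -5.3516 4.0859 -2.4922]
Step 4: x=[4.8973 5.7015 14.3140 15.9615] v=[3.1827 -2.7178 1.5449 -1.7246]
Step 5: x=[5.1814 5.9981 13.8296 15.8244] v=[1.1362 1.1864 -1.9376 -0.5484]
Step 6: x=[4.9199 7.1716 12.6156 15.9380] v=[-1.0462 4.6938 -4.8560 0.4542]
Max displacement = 2.3140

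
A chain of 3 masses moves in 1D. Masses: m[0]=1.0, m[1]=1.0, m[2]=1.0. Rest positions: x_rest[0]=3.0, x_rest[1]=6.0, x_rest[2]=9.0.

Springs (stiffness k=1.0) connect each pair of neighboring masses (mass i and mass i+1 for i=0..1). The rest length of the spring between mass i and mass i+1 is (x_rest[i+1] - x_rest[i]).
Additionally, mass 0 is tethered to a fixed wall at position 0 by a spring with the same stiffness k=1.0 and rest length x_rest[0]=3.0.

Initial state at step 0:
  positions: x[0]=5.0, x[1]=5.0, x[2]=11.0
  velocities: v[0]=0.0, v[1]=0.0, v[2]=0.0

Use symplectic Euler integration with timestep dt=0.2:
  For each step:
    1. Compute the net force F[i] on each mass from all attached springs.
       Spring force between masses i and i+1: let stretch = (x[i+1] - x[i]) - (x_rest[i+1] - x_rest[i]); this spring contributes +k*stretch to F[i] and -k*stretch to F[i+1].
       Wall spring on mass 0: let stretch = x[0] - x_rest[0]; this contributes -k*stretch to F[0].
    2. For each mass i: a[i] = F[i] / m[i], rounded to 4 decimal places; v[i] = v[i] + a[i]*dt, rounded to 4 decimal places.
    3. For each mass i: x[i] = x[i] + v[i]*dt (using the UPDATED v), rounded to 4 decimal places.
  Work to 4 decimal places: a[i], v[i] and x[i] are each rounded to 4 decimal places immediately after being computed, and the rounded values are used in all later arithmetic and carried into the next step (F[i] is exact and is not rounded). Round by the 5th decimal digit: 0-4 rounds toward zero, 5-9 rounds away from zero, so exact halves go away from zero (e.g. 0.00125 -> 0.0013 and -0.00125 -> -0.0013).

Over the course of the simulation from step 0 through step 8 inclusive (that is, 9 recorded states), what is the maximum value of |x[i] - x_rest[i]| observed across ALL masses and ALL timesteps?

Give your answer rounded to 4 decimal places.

Step 0: x=[5.0000 5.0000 11.0000] v=[0.0000 0.0000 0.0000]
Step 1: x=[4.8000 5.2400 10.8800] v=[-1.0000 1.2000 -0.6000]
Step 2: x=[4.4256 5.6880 10.6544] v=[-1.8720 2.2400 -1.1280]
Step 3: x=[3.9247 6.2842 10.3501] v=[-2.5046 2.9808 -1.5213]
Step 4: x=[3.3612 6.9486 10.0032] v=[-2.8176 3.3221 -1.7345]
Step 5: x=[2.8067 7.5917 9.6541] v=[-2.7724 3.2155 -1.7454]
Step 6: x=[2.3314 8.1259 9.3425] v=[-2.3767 2.6710 -1.5579]
Step 7: x=[1.9946 8.4770 9.1023] v=[-1.6841 1.7554 -1.2012]
Step 8: x=[1.8373 8.5938 8.9570] v=[-0.7865 0.5840 -0.7263]
Max displacement = 2.5938

Answer: 2.5938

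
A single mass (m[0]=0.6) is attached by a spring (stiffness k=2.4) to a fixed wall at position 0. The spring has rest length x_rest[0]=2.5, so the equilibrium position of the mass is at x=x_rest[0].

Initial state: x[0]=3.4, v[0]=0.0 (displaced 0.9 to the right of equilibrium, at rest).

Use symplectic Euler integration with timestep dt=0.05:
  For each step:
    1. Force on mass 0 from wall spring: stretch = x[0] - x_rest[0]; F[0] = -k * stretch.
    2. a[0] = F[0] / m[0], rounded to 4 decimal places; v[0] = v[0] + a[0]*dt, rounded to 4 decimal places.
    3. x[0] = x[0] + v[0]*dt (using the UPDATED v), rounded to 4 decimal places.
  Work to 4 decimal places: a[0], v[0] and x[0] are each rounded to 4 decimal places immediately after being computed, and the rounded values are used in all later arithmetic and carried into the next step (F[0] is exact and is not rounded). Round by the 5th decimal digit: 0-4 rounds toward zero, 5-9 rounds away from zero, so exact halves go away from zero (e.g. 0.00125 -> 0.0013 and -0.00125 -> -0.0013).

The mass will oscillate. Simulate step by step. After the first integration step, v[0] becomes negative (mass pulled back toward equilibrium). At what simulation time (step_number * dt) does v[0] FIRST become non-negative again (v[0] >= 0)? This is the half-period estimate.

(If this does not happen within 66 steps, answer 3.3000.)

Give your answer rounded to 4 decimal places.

Step 0: x=[3.4000] v=[0.0000]
Step 1: x=[3.3910] v=[-0.1800]
Step 2: x=[3.3731] v=[-0.3582]
Step 3: x=[3.3465] v=[-0.5328]
Step 4: x=[3.3114] v=[-0.7021]
Step 5: x=[3.2682] v=[-0.8644]
Step 6: x=[3.2173] v=[-1.0180]
Step 7: x=[3.1592] v=[-1.1615]
Step 8: x=[3.0945] v=[-1.2933]
Step 9: x=[3.0239] v=[-1.4122]
Step 10: x=[2.9481] v=[-1.5170]
Step 11: x=[2.8678] v=[-1.6066]
Step 12: x=[2.7838] v=[-1.6802]
Step 13: x=[2.6970] v=[-1.7370]
Step 14: x=[2.6082] v=[-1.7764]
Step 15: x=[2.5183] v=[-1.7980]
Step 16: x=[2.4282] v=[-1.8017]
Step 17: x=[2.3388] v=[-1.7873]
Step 18: x=[2.2510] v=[-1.7551]
Step 19: x=[2.1657] v=[-1.7053]
Step 20: x=[2.0838] v=[-1.6384]
Step 21: x=[2.0060] v=[-1.5552]
Step 22: x=[1.9332] v=[-1.4564]
Step 23: x=[1.8661] v=[-1.3430]
Step 24: x=[1.8053] v=[-1.2162]
Step 25: x=[1.7514] v=[-1.0773]
Step 26: x=[1.7050] v=[-0.9276]
Step 27: x=[1.6666] v=[-0.7686]
Step 28: x=[1.6365] v=[-0.6019]
Step 29: x=[1.6150] v=[-0.4292]
Step 30: x=[1.6024] v=[-0.2522]
Step 31: x=[1.5988] v=[-0.0727]
Step 32: x=[1.6042] v=[0.1075]
First v>=0 after going negative at step 32, time=1.6000

Answer: 1.6000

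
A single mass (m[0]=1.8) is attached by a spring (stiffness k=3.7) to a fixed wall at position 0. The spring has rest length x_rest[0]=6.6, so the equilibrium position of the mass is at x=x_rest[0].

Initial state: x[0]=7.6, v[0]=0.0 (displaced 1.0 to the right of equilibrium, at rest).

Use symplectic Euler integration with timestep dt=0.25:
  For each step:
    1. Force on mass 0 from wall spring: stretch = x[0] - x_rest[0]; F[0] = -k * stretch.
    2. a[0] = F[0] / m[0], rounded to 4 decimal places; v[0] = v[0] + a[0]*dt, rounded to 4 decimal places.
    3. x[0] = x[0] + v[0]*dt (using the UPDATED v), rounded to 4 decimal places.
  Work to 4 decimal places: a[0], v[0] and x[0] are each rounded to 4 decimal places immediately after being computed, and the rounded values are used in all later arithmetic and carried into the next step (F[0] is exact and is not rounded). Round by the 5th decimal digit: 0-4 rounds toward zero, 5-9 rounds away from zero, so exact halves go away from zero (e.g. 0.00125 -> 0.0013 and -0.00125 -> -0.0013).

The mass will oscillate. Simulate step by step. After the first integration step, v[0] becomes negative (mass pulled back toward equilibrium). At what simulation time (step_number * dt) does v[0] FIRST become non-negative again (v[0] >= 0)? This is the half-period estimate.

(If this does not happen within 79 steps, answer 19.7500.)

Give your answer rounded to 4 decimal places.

Answer: 2.2500

Derivation:
Step 0: x=[7.6000] v=[0.0000]
Step 1: x=[7.4715] v=[-0.5139]
Step 2: x=[7.2311] v=[-0.9618]
Step 3: x=[6.9096] v=[-1.2861]
Step 4: x=[6.5483] v=[-1.4452]
Step 5: x=[6.1937] v=[-1.4186]
Step 6: x=[5.8913] v=[-1.2098]
Step 7: x=[5.6799] v=[-0.8456]
Step 8: x=[5.5867] v=[-0.3728]
Step 9: x=[5.6237] v=[0.1479]
First v>=0 after going negative at step 9, time=2.2500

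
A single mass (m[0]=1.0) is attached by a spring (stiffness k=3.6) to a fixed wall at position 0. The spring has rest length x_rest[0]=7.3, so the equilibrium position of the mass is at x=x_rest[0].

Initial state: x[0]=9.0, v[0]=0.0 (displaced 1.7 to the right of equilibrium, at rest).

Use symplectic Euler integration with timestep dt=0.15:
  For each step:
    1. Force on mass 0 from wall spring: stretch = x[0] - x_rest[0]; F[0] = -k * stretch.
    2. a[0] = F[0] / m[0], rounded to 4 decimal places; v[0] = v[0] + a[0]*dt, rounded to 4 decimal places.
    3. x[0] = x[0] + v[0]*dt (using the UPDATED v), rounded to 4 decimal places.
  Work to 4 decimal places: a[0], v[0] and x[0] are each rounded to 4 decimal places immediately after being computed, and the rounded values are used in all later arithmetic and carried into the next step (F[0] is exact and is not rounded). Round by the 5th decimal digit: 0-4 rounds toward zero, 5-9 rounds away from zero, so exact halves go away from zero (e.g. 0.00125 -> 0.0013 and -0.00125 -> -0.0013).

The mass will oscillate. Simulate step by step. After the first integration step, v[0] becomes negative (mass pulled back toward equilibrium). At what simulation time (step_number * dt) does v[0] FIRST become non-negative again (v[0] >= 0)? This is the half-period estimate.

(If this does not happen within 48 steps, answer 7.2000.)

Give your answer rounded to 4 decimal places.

Step 0: x=[9.0000] v=[0.0000]
Step 1: x=[8.8623] v=[-0.9180]
Step 2: x=[8.5981] v=[-1.7616]
Step 3: x=[8.2287] v=[-2.4626]
Step 4: x=[7.7841] v=[-2.9641]
Step 5: x=[7.3003] v=[-3.2255]
Step 6: x=[6.8164] v=[-3.2257]
Step 7: x=[6.3717] v=[-2.9646]
Step 8: x=[6.0022] v=[-2.4633]
Step 9: x=[5.7378] v=[-1.7625]
Step 10: x=[5.6000] v=[-0.9189]
Step 11: x=[5.5999] v=[-0.0009]
Step 12: x=[5.7375] v=[0.9172]
First v>=0 after going negative at step 12, time=1.8000

Answer: 1.8000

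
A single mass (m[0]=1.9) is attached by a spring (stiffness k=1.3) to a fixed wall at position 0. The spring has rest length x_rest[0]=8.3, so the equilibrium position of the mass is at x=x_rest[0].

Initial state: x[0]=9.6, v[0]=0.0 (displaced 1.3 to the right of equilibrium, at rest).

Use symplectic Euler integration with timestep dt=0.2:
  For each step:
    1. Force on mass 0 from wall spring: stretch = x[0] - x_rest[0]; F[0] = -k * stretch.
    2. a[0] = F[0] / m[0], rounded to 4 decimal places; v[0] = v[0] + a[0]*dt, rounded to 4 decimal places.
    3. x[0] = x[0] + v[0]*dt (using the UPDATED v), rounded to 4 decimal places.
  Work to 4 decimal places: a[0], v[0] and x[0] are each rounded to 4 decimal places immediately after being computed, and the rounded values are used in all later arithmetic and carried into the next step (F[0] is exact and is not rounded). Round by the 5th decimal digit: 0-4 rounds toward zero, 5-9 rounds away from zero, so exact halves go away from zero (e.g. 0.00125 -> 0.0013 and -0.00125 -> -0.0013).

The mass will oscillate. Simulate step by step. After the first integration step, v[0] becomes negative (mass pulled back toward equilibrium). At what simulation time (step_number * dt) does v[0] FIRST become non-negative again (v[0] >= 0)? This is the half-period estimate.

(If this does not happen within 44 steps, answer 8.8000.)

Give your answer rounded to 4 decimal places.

Answer: 3.8000

Derivation:
Step 0: x=[9.6000] v=[0.0000]
Step 1: x=[9.5644] v=[-0.1779]
Step 2: x=[9.4942] v=[-0.3509]
Step 3: x=[9.3913] v=[-0.5143]
Step 4: x=[9.2586] v=[-0.6636]
Step 5: x=[9.0996] v=[-0.7948]
Step 6: x=[8.9188] v=[-0.9042]
Step 7: x=[8.7210] v=[-0.9889]
Step 8: x=[8.5117] v=[-1.0465]
Step 9: x=[8.2966] v=[-1.0755]
Step 10: x=[8.0816] v=[-1.0750]
Step 11: x=[7.8726] v=[-1.0451]
Step 12: x=[7.6753] v=[-0.9866]
Step 13: x=[7.4951] v=[-0.9011]
Step 14: x=[7.3369] v=[-0.7910]
Step 15: x=[7.2051] v=[-0.6592]
Step 16: x=[7.1032] v=[-0.5094]
Step 17: x=[7.0341] v=[-0.3456]
Step 18: x=[6.9996] v=[-0.1724]
Step 19: x=[7.0007] v=[0.0055]
First v>=0 after going negative at step 19, time=3.8000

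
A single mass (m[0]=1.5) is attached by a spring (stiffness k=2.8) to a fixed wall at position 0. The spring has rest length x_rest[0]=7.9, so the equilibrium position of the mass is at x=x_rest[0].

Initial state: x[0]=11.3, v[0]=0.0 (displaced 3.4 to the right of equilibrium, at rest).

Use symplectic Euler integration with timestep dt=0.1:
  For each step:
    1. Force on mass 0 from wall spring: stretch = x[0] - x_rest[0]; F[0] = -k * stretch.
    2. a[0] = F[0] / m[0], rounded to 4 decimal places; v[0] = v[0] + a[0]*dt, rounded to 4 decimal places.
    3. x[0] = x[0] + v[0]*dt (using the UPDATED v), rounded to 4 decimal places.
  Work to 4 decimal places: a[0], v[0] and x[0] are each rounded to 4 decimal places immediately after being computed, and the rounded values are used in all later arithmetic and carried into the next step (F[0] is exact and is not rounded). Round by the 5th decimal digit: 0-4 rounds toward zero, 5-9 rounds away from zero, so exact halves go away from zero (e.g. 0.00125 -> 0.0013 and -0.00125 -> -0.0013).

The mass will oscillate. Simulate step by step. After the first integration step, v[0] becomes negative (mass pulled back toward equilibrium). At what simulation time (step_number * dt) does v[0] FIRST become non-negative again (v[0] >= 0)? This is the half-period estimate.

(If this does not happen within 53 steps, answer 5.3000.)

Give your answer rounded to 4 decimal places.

Step 0: x=[11.3000] v=[0.0000]
Step 1: x=[11.2365] v=[-0.6347]
Step 2: x=[11.1108] v=[-1.2575]
Step 3: x=[10.9251] v=[-1.8569]
Step 4: x=[10.6829] v=[-2.4216]
Step 5: x=[10.3888] v=[-2.9411]
Step 6: x=[10.0482] v=[-3.4057]
Step 7: x=[9.6675] v=[-3.8067]
Step 8: x=[9.2538] v=[-4.1366]
Step 9: x=[8.8149] v=[-4.3893]
Step 10: x=[8.3589] v=[-4.5601]
Step 11: x=[7.8943] v=[-4.6458]
Step 12: x=[7.4298] v=[-4.6447]
Step 13: x=[6.9741] v=[-4.5569]
Step 14: x=[6.5357] v=[-4.3841]
Step 15: x=[6.1228] v=[-4.1294]
Step 16: x=[5.7430] v=[-3.7977]
Step 17: x=[5.4035] v=[-3.3951]
Step 18: x=[5.1106] v=[-2.9291]
Step 19: x=[4.8698] v=[-2.4084]
Step 20: x=[4.6855] v=[-1.8428]
Step 21: x=[4.5612] v=[-1.2428]
Step 22: x=[4.4992] v=[-0.6196]
Step 23: x=[4.5007] v=[0.0152]
First v>=0 after going negative at step 23, time=2.3000

Answer: 2.3000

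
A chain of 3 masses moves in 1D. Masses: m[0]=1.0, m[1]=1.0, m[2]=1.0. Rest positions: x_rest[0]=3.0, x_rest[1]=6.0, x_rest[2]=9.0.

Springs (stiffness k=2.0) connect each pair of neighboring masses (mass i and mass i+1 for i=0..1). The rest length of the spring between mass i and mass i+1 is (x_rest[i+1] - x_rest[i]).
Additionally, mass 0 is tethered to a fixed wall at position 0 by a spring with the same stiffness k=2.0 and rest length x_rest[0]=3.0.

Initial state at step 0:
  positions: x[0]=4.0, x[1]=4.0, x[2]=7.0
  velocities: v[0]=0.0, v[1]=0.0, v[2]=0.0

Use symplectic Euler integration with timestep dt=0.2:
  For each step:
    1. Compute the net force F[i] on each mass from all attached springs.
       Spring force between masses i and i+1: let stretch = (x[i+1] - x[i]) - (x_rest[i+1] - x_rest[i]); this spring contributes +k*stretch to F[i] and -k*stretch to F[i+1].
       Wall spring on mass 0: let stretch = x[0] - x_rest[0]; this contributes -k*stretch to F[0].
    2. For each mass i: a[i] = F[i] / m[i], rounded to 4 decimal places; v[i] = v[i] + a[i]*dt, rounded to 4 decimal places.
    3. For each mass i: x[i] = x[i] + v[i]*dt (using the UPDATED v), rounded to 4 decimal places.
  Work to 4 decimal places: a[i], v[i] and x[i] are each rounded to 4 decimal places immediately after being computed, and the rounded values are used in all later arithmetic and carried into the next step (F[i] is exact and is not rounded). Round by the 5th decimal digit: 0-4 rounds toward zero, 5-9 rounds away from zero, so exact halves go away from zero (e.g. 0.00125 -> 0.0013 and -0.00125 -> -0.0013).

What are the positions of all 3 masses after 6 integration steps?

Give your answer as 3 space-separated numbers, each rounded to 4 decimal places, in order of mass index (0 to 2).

Answer: 1.0014 5.8270 7.8659

Derivation:
Step 0: x=[4.0000 4.0000 7.0000] v=[0.0000 0.0000 0.0000]
Step 1: x=[3.6800 4.2400 7.0000] v=[-1.6000 1.2000 0.0000]
Step 2: x=[3.1104 4.6560 7.0192] v=[-2.8480 2.0800 0.0960]
Step 3: x=[2.4156 5.1374 7.0893] v=[-3.4739 2.4070 0.3507]
Step 4: x=[1.7453 5.5572 7.2433] v=[-3.3514 2.0990 0.7699]
Step 5: x=[1.2403 5.8069 7.5024] v=[-2.5248 1.2487 1.2955]
Step 6: x=[1.0014 5.8270 7.8659] v=[-1.1943 0.1003 1.8173]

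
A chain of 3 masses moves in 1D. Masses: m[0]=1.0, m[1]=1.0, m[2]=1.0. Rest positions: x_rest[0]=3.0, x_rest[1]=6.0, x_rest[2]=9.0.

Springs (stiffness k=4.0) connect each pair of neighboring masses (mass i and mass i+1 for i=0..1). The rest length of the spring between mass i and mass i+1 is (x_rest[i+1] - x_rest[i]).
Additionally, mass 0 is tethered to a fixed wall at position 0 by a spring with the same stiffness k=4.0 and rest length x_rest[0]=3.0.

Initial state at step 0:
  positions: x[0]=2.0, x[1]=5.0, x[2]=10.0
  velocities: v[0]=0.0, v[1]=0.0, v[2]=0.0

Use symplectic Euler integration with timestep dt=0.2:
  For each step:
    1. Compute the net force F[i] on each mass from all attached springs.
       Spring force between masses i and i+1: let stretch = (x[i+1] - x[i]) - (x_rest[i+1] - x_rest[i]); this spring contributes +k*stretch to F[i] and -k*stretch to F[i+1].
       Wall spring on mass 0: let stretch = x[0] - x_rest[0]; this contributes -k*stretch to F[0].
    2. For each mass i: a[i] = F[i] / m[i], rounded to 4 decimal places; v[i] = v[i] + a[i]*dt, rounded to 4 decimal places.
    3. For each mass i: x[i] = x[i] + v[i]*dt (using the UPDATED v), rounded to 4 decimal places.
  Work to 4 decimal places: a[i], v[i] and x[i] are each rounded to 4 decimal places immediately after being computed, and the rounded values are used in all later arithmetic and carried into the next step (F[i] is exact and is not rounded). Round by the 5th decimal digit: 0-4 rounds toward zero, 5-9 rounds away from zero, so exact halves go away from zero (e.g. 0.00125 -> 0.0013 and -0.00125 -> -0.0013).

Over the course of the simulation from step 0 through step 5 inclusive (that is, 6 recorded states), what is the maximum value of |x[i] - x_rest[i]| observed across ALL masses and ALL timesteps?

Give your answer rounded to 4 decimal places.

Answer: 1.1194

Derivation:
Step 0: x=[2.0000 5.0000 10.0000] v=[0.0000 0.0000 0.0000]
Step 1: x=[2.1600 5.3200 9.6800] v=[0.8000 1.6000 -1.6000]
Step 2: x=[2.4800 5.8320 9.1424] v=[1.6000 2.5600 -2.6880]
Step 3: x=[2.9395 6.3373 8.5551] v=[2.2976 2.5267 -2.9363]
Step 4: x=[3.4723 6.6538 8.0930] v=[2.6642 1.5827 -2.3105]
Step 5: x=[3.9586 6.6916 7.8806] v=[2.4316 0.1889 -1.0619]
Max displacement = 1.1194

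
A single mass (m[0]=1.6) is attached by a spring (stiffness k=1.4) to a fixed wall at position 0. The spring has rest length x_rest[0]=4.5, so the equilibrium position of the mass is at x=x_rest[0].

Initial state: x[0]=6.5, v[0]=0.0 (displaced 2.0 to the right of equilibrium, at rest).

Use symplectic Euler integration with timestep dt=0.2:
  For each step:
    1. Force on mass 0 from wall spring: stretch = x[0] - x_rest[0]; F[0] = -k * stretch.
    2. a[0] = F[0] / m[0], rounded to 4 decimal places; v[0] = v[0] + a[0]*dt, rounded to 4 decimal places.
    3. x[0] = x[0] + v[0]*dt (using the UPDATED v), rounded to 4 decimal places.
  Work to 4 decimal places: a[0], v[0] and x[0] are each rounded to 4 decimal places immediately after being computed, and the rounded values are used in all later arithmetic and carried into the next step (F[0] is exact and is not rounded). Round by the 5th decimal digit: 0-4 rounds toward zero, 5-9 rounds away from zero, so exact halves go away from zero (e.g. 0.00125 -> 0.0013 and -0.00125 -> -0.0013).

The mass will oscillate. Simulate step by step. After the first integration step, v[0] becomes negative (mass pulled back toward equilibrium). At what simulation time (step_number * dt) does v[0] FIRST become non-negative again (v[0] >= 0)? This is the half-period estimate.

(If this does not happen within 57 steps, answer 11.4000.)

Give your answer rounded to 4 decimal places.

Step 0: x=[6.5000] v=[0.0000]
Step 1: x=[6.4300] v=[-0.3500]
Step 2: x=[6.2924] v=[-0.6878]
Step 3: x=[6.0921] v=[-1.0015]
Step 4: x=[5.8361] v=[-1.2801]
Step 5: x=[5.5333] v=[-1.5139]
Step 6: x=[5.1944] v=[-1.6947]
Step 7: x=[4.8312] v=[-1.8162]
Step 8: x=[4.4564] v=[-1.8742]
Step 9: x=[4.0831] v=[-1.8666]
Step 10: x=[3.7244] v=[-1.7936]
Step 11: x=[3.3928] v=[-1.6579]
Step 12: x=[3.1000] v=[-1.4641]
Step 13: x=[2.8562] v=[-1.2191]
Step 14: x=[2.6699] v=[-0.9314]
Step 15: x=[2.5477] v=[-0.6111]
Step 16: x=[2.4938] v=[-0.2694]
Step 17: x=[2.5101] v=[0.0817]
First v>=0 after going negative at step 17, time=3.4000

Answer: 3.4000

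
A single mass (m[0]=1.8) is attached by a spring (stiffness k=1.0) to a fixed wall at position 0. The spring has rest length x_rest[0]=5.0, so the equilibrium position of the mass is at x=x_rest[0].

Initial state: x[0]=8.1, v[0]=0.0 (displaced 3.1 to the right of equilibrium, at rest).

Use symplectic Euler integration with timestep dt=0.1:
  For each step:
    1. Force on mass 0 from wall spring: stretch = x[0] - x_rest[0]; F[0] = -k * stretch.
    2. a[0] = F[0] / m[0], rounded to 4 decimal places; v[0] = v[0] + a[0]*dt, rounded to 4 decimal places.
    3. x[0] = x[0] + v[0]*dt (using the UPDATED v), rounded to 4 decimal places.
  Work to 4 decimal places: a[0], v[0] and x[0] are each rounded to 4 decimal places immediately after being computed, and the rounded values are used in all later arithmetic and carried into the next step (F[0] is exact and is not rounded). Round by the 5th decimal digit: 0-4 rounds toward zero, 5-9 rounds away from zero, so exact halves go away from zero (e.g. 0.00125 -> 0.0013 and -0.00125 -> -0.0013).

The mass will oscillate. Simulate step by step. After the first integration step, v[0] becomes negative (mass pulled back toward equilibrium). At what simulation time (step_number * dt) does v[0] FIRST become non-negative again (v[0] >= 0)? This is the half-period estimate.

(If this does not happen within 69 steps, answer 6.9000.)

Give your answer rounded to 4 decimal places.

Answer: 4.3000

Derivation:
Step 0: x=[8.1000] v=[0.0000]
Step 1: x=[8.0828] v=[-0.1722]
Step 2: x=[8.0485] v=[-0.3435]
Step 3: x=[7.9972] v=[-0.5129]
Step 4: x=[7.9293] v=[-0.6794]
Step 5: x=[7.8451] v=[-0.8421]
Step 6: x=[7.7451] v=[-1.0002]
Step 7: x=[7.6298] v=[-1.1527]
Step 8: x=[7.4999] v=[-1.2988]
Step 9: x=[7.3561] v=[-1.4377]
Step 10: x=[7.1992] v=[-1.5686]
Step 11: x=[7.0301] v=[-1.6908]
Step 12: x=[6.8497] v=[-1.8036]
Step 13: x=[6.6591] v=[-1.9064]
Step 14: x=[6.4592] v=[-1.9986]
Step 15: x=[6.2512] v=[-2.0797]
Step 16: x=[6.0363] v=[-2.1492]
Step 17: x=[5.8156] v=[-2.2068]
Step 18: x=[5.5904] v=[-2.2521]
Step 19: x=[5.3619] v=[-2.2849]
Step 20: x=[5.1314] v=[-2.3050]
Step 21: x=[4.9002] v=[-2.3123]
Step 22: x=[4.6695] v=[-2.3068]
Step 23: x=[4.4407] v=[-2.2884]
Step 24: x=[4.2150] v=[-2.2573]
Step 25: x=[3.9936] v=[-2.2137]
Step 26: x=[3.7778] v=[-2.1578]
Step 27: x=[3.5688] v=[-2.0899]
Step 28: x=[3.3678] v=[-2.0104]
Step 29: x=[3.1758] v=[-1.9197]
Step 30: x=[2.9940] v=[-1.8184]
Step 31: x=[2.8233] v=[-1.7070]
Step 32: x=[2.6647] v=[-1.5861]
Step 33: x=[2.5191] v=[-1.4564]
Step 34: x=[2.3872] v=[-1.3186]
Step 35: x=[2.2699] v=[-1.1734]
Step 36: x=[2.1677] v=[-1.0217]
Step 37: x=[2.0813] v=[-0.8644]
Step 38: x=[2.0111] v=[-0.7023]
Step 39: x=[1.9575] v=[-0.5363]
Step 40: x=[1.9208] v=[-0.3673]
Step 41: x=[1.9012] v=[-0.1962]
Step 42: x=[1.8988] v=[-0.0240]
Step 43: x=[1.9136] v=[0.1483]
First v>=0 after going negative at step 43, time=4.3000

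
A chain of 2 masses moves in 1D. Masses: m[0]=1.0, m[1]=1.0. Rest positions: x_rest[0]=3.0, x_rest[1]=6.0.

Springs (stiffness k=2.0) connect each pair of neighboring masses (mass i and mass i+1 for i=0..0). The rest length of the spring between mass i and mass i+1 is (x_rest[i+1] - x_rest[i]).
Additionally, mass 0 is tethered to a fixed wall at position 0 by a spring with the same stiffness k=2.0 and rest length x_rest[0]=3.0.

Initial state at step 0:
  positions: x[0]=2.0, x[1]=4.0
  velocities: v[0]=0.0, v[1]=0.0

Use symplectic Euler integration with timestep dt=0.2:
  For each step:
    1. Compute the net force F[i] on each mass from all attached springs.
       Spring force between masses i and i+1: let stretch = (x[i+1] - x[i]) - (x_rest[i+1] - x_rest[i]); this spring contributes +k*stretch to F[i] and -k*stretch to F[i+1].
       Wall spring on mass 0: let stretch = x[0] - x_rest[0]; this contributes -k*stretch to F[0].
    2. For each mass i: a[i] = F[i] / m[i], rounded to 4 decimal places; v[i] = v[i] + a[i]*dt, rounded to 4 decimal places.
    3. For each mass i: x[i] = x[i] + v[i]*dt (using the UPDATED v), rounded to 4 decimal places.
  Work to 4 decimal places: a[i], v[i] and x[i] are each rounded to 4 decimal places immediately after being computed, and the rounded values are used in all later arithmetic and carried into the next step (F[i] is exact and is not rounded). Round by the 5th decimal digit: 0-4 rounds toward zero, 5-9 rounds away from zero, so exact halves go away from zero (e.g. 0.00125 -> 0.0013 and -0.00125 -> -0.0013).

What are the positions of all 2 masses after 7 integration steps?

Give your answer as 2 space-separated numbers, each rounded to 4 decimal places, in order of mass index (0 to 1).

Answer: 2.5335 5.6175

Derivation:
Step 0: x=[2.0000 4.0000] v=[0.0000 0.0000]
Step 1: x=[2.0000 4.0800] v=[0.0000 0.4000]
Step 2: x=[2.0064 4.2336] v=[0.0320 0.7680]
Step 3: x=[2.0305 4.4490] v=[0.1203 1.0771]
Step 4: x=[2.0856 4.7109] v=[0.2755 1.3097]
Step 5: x=[2.1839 5.0028] v=[0.4914 1.4596]
Step 6: x=[2.3330 5.3092] v=[0.7454 1.5320]
Step 7: x=[2.5335 5.6175] v=[1.0027 1.5415]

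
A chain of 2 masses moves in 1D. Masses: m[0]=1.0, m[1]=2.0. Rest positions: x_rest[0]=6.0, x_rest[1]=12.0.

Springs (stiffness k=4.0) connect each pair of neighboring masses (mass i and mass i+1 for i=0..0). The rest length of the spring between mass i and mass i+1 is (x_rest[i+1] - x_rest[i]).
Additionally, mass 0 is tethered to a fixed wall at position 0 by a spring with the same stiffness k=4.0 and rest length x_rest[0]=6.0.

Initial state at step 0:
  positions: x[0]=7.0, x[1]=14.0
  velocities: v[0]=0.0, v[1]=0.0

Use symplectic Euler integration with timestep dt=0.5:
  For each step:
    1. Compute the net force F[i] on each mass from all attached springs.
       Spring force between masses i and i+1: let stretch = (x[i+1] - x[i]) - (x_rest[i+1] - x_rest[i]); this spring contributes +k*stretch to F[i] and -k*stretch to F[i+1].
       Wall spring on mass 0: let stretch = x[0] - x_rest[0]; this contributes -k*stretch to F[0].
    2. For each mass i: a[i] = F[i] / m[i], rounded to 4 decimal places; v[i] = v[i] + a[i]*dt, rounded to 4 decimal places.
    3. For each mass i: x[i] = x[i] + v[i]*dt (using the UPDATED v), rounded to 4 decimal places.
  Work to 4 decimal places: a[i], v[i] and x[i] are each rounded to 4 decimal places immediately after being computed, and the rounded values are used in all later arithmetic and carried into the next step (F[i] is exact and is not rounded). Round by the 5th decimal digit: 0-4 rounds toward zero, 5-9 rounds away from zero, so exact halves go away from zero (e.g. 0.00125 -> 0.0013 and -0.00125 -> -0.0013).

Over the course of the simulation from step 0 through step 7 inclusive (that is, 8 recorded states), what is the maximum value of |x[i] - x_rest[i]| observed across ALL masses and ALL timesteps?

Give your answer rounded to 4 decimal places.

Step 0: x=[7.0000 14.0000] v=[0.0000 0.0000]
Step 1: x=[7.0000 13.5000] v=[0.0000 -1.0000]
Step 2: x=[6.5000 12.7500] v=[-1.0000 -1.5000]
Step 3: x=[5.7500 11.8750] v=[-1.5000 -1.7500]
Step 4: x=[5.3750 10.9375] v=[-0.7500 -1.8750]
Step 5: x=[5.1875 10.2188] v=[-0.3750 -1.4375]
Step 6: x=[4.8438 9.9844] v=[-0.6874 -0.4688]
Step 7: x=[4.7969 10.1797] v=[-0.0938 0.3906]
Max displacement = 2.0156

Answer: 2.0156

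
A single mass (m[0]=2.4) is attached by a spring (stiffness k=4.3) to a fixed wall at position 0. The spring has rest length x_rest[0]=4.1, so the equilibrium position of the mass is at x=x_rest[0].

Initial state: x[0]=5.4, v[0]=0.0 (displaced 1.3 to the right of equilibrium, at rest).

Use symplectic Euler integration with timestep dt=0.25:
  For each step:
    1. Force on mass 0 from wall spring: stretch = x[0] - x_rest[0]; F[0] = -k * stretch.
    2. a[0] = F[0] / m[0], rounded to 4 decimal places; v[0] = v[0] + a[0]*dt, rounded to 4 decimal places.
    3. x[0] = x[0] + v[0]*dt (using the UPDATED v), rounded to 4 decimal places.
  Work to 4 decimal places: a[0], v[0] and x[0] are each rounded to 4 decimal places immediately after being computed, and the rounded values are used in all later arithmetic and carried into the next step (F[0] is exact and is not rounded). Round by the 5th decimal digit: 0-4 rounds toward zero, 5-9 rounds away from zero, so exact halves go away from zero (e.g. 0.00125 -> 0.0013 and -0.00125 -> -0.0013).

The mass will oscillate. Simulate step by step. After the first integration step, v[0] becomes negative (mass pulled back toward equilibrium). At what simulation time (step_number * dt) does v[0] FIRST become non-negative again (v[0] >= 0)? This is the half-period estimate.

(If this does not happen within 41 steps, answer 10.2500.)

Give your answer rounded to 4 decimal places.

Answer: 2.5000

Derivation:
Step 0: x=[5.4000] v=[0.0000]
Step 1: x=[5.2544] v=[-0.5823]
Step 2: x=[4.9796] v=[-1.0994]
Step 3: x=[4.6063] v=[-1.4934]
Step 4: x=[4.1763] v=[-1.7202]
Step 5: x=[3.7377] v=[-1.7544]
Step 6: x=[3.3397] v=[-1.5921]
Step 7: x=[3.0268] v=[-1.2516]
Step 8: x=[2.8341] v=[-0.7709]
Step 9: x=[2.7831] v=[-0.2039]
Step 10: x=[2.8796] v=[0.3860]
First v>=0 after going negative at step 10, time=2.5000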